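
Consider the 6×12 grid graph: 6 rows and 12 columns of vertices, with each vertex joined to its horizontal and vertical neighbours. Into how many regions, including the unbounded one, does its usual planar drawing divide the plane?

The grid has V = 6·12 = 72 vertices and E = 6·11 + 12·5 = 126 edges.
F = 2 − V + E = 2 − 72 + 126 = 56.

56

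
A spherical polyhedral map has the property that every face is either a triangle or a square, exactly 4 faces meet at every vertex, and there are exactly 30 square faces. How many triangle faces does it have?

8

Let x be the number of triangles; then F = 30 + x.
Edge–face incidences: 2E = 4·30 + 3·x = 120 + 3x.
Every vertex has degree 4, so 4V = 2E.
Euler: V − E + F = 2 ⇒ (2E)/4 − E + (30 + x) = 2.
Multiply by 8: 2·(2E) − 4·(2E) + 8·(30 + x) = 16, i.e. 240 + 8x − 2·(120 + 3x) = 16.
Collecting terms: 2x = 16, so x = 8.
Then 2E = 120 + 3·8 = 144, so E = 72, V = 2E/4 = 36, F = 30 + 8 = 38.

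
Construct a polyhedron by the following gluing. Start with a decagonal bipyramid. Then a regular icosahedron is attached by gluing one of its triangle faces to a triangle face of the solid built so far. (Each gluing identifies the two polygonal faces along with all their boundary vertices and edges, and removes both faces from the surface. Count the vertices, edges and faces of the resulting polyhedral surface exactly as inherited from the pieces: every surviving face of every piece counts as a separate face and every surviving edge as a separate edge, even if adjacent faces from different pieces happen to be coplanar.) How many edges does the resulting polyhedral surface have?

A decagonal bipyramid: V=12, E=30, F=20.
Attach a regular icosahedron (V=12, E=30, F=20) along a 3-gon: merge 3 vertices and 3 edges, delete both glued faces → V=21, E=57, F=38.
Check: V − E + F = 21 − 57 + 38 = 2.

57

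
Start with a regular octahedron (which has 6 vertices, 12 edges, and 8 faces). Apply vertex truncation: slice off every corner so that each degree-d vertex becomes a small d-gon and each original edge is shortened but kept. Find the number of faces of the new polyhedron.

14

Truncation replaces each original edge-end by a new vertex, so V′ = 2E = 24.
Each original edge survives, and each old vertex of degree d contributes d new edges; summing degrees gives Σd = 2E, so E′ = E + 2E = 3E = 36.
Each original face survives and each original vertex becomes one new face: F′ = F + V = 14.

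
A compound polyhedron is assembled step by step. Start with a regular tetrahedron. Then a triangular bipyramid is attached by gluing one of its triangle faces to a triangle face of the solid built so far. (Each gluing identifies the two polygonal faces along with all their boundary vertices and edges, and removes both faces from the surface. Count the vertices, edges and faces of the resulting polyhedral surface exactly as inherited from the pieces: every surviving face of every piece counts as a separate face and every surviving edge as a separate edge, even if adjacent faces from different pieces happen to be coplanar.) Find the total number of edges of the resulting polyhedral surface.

A regular tetrahedron: V=4, E=6, F=4.
Attach a triangular bipyramid (V=5, E=9, F=6) along a 3-gon: merge 3 vertices and 3 edges, delete both glued faces → V=6, E=12, F=8.
Check: V − E + F = 6 − 12 + 8 = 2.

12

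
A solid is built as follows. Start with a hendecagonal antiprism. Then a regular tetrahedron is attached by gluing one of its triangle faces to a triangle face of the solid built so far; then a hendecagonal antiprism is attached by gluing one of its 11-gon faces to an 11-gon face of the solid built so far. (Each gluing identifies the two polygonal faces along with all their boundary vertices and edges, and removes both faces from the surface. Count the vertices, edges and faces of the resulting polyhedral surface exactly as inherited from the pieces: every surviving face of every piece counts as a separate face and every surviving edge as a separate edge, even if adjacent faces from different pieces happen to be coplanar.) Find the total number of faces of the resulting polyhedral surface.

48

A hendecagonal antiprism: V=22, E=44, F=24.
Attach a regular tetrahedron (V=4, E=6, F=4) along a 3-gon: merge 3 vertices and 3 edges, delete both glued faces → V=23, E=47, F=26.
Attach a hendecagonal antiprism (V=22, E=44, F=24) along an 11-gon: merge 11 vertices and 11 edges, delete both glued faces → V=34, E=80, F=48.
Check: V − E + F = 34 − 80 + 48 = 2.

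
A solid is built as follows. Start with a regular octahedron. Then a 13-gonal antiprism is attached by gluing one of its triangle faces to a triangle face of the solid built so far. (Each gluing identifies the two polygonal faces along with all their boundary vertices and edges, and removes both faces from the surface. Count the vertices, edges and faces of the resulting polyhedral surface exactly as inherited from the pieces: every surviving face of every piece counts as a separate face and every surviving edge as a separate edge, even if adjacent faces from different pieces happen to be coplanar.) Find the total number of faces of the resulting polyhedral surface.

A regular octahedron: V=6, E=12, F=8.
Attach a 13-gonal antiprism (V=26, E=52, F=28) along a 3-gon: merge 3 vertices and 3 edges, delete both glued faces → V=29, E=61, F=34.
Check: V − E + F = 29 − 61 + 34 = 2.

34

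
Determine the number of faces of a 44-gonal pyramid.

45

A pyramid on an n-gon base has one n-gon and n triangles: V = 44 + 1 = 45, E = 2·44 = 88, F = 44 + 1 = 45.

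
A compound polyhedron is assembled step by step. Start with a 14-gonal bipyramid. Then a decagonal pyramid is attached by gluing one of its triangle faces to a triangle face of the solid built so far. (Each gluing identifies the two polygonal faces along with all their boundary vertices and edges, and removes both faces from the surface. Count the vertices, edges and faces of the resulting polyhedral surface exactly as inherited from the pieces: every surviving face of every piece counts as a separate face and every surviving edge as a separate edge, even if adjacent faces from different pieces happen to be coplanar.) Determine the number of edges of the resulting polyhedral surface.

A 14-gonal bipyramid: V=16, E=42, F=28.
Attach a decagonal pyramid (V=11, E=20, F=11) along a 3-gon: merge 3 vertices and 3 edges, delete both glued faces → V=24, E=59, F=37.
Check: V − E + F = 24 − 59 + 37 = 2.

59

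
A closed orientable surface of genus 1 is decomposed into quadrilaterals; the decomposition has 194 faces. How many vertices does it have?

χ = 2 − 2·1 = 0, and every face is a square so 4F = 2E.
E = 4·194/2 = 388. Then V = 0 + E − F = 0 + 388 − 194 = 194.

194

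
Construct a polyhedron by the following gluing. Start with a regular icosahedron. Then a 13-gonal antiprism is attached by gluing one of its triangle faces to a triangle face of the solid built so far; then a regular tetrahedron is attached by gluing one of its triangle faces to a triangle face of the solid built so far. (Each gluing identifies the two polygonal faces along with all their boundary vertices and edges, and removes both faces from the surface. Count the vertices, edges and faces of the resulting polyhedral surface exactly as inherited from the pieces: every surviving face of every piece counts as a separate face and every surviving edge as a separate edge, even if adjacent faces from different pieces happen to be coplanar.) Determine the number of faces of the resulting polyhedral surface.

A regular icosahedron: V=12, E=30, F=20.
Attach a 13-gonal antiprism (V=26, E=52, F=28) along a 3-gon: merge 3 vertices and 3 edges, delete both glued faces → V=35, E=79, F=46.
Attach a regular tetrahedron (V=4, E=6, F=4) along a 3-gon: merge 3 vertices and 3 edges, delete both glued faces → V=36, E=82, F=48.
Check: V − E + F = 36 − 82 + 48 = 2.

48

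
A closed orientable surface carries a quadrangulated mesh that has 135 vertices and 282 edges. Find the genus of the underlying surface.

4

Every face is a square and each edge borders two faces, so 4F = 2·282, giving F = 141.
χ = V − E + F = 135 − 282 + 141 = -6.
For a closed orientable surface χ = 2 − 2g, so g = (2 − (-6))/2 = 4.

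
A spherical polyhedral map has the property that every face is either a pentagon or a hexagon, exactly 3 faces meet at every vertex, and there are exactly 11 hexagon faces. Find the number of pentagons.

Let x be the number of pentagons; then F = 11 + x.
Edge–face incidences: 2E = 6·11 + 5·x = 66 + 5x.
Every vertex has degree 3, so 3V = 2E.
Euler: V − E + F = 2 ⇒ (2E)/3 − E + (11 + x) = 2.
Multiply by 6: 2·(2E) − 3·(2E) + 6·(11 + x) = 12, i.e. 66 + 6x − (66 + 5x) = 12.
Collecting terms: x = 12.
Then 2E = 66 + 5·12 = 126, so E = 63, V = 2E/3 = 42, F = 11 + 12 = 23.

12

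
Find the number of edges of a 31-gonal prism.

93

A prism on an n-gon has two n-gon bases and n rectangular sides: V = 2·31 = 62, E = 3·31 = 93, F = 31 + 2 = 33.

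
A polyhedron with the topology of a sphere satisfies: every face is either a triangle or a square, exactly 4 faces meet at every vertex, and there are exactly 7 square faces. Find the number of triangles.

8

Let x be the number of triangles; then F = 7 + x.
Edge–face incidences: 2E = 4·7 + 3·x = 28 + 3x.
Every vertex has degree 4, so 4V = 2E.
Euler: V − E + F = 2 ⇒ (2E)/4 − E + (7 + x) = 2.
Multiply by 8: 2·(2E) − 4·(2E) + 8·(7 + x) = 16, i.e. 56 + 8x − 2·(28 + 3x) = 16.
Collecting terms: 2x = 16, so x = 8.
Then 2E = 28 + 3·8 = 52, so E = 26, V = 2E/4 = 13, F = 7 + 8 = 15.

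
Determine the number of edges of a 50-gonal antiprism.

An antiprism on an n-gon has two n-gon caps and 2n triangles: V = 2·50 = 100, E = 4·50 = 200, F = 2·50 + 2 = 102.

200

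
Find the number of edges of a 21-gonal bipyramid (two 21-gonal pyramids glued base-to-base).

63

A bipyramid over an n-gon has 2n triangular faces and n + 2 vertices: V = 21 + 2 = 23, E = 3·21 = 63, F = 2·21 = 42.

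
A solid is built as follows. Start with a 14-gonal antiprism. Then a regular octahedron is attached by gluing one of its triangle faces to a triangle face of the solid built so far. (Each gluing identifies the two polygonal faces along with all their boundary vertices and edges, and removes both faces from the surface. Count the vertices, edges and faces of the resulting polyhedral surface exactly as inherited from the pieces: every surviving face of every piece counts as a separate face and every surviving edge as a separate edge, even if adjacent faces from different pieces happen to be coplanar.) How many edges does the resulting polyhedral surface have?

A 14-gonal antiprism: V=28, E=56, F=30.
Attach a regular octahedron (V=6, E=12, F=8) along a 3-gon: merge 3 vertices and 3 edges, delete both glued faces → V=31, E=65, F=36.
Check: V − E + F = 31 − 65 + 36 = 2.

65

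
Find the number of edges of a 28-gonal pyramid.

A pyramid on an n-gon base has one n-gon and n triangles: V = 28 + 1 = 29, E = 2·28 = 56, F = 28 + 1 = 29.

56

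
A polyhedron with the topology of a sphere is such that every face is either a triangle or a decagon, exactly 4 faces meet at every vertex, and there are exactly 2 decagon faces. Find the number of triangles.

20

Let x be the number of triangles; then F = 2 + x.
Edge–face incidences: 2E = 10·2 + 3·x = 20 + 3x.
Every vertex has degree 4, so 4V = 2E.
Euler: V − E + F = 2 ⇒ (2E)/4 − E + (2 + x) = 2.
Multiply by 8: 2·(2E) − 4·(2E) + 8·(2 + x) = 16, i.e. 16 + 8x − 2·(20 + 3x) = 16.
Collecting terms: 2x − 24 = 16, so 2x = 40, so x = 20.
Then 2E = 20 + 3·20 = 80, so E = 40, V = 2E/4 = 20, F = 2 + 20 = 22.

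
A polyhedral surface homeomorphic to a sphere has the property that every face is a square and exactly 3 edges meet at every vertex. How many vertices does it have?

Each face has 4 edges and each edge borders two faces, so 2E = 4F.
Each vertex has degree 3, so 3V = 2E and hence V = 4F/3.
Euler: V − E + F = 2 ⇒ (4F/3) − (4F/2) + F = 2.
Multiply by 6: (8 − 12 + 6)F = 12, i.e. 2F = 12.
So F = 6, E = 4·6/2 = 12, V = 4·6/3 = 8.

8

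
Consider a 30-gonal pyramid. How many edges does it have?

A pyramid on an n-gon base has one n-gon and n triangles: V = 30 + 1 = 31, E = 2·30 = 60, F = 30 + 1 = 31.

60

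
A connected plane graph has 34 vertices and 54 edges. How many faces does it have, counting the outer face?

22

Euler's formula for a connected plane graph: V − E + F = 2, so F = 2 − 34 + 54 = 22.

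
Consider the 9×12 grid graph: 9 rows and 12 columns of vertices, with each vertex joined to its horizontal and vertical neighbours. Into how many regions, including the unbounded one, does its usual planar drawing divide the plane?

The grid has V = 9·12 = 108 vertices and E = 9·11 + 12·8 = 195 edges.
F = 2 − V + E = 2 − 108 + 195 = 89.

89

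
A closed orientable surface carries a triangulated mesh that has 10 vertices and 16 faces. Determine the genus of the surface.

Every face is a triangle, so 2E = 3·16 = 48, giving E = 24.
χ = V − E + F = 10 − 24 + 16 = 2.
For a closed orientable surface χ = 2 − 2g, so g = (2 − (2))/2 = 0.

0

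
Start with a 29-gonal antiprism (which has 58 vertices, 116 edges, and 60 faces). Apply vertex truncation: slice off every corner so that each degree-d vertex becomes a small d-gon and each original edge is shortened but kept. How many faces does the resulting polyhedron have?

Truncation replaces each original edge-end by a new vertex, so V′ = 2E = 232.
Each original edge survives, and each old vertex of degree d contributes d new edges; summing degrees gives Σd = 2E, so E′ = E + 2E = 3E = 348.
Each original face survives and each original vertex becomes one new face: F′ = F + V = 118.

118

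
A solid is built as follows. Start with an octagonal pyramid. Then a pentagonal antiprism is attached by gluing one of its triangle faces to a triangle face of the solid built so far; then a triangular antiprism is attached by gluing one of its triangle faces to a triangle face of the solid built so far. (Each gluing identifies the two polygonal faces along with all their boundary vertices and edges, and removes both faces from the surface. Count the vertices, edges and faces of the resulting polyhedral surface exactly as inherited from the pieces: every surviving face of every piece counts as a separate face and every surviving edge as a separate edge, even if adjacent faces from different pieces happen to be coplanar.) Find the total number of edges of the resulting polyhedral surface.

An octagonal pyramid: V=9, E=16, F=9.
Attach a pentagonal antiprism (V=10, E=20, F=12) along a 3-gon: merge 3 vertices and 3 edges, delete both glued faces → V=16, E=33, F=19.
Attach a triangular antiprism (V=6, E=12, F=8) along a 3-gon: merge 3 vertices and 3 edges, delete both glued faces → V=19, E=42, F=25.
Check: V − E + F = 19 − 42 + 25 = 2.

42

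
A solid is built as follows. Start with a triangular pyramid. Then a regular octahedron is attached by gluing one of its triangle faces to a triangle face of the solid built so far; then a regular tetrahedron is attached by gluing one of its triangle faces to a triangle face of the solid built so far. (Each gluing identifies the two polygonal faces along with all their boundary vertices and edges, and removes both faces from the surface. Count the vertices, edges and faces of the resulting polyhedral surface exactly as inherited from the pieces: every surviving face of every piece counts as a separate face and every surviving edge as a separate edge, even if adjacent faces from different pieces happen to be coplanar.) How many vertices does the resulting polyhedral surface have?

A triangular pyramid: V=4, E=6, F=4.
Attach a regular octahedron (V=6, E=12, F=8) along a 3-gon: merge 3 vertices and 3 edges, delete both glued faces → V=7, E=15, F=10.
Attach a regular tetrahedron (V=4, E=6, F=4) along a 3-gon: merge 3 vertices and 3 edges, delete both glued faces → V=8, E=18, F=12.
Check: V − E + F = 8 − 18 + 12 = 2.

8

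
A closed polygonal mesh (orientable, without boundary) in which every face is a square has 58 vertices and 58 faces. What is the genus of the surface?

Every face is a square, so 2E = 4·58 = 232, giving E = 116.
χ = V − E + F = 58 − 116 + 58 = 0.
For a closed orientable surface χ = 2 − 2g, so g = (2 − (0))/2 = 1.

1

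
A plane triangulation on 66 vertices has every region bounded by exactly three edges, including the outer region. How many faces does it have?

In a plane triangulation 3F = 2E and V − E + F = 2, so F = 2V − 4 = 2·66 − 4 = 128.

128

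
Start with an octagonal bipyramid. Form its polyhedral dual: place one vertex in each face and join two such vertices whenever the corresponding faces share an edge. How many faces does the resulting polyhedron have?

The base solid has V = 10, E = 24, F = 16.
The dual swaps V and F and preserves E: V′ = F = 16, E′ = E = 24, F′ = V = 10.

10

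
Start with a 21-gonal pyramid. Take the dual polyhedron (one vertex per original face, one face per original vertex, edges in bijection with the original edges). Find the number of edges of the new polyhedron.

The base solid has V = 22, E = 42, F = 22.
The dual swaps V and F and preserves E: V′ = F = 22, E′ = E = 42, F′ = V = 22.

42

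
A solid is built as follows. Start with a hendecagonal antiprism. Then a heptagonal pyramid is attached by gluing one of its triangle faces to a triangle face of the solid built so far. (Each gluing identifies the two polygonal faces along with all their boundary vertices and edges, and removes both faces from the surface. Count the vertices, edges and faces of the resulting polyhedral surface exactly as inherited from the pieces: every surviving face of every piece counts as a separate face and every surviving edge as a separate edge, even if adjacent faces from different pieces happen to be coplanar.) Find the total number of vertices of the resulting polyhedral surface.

A hendecagonal antiprism: V=22, E=44, F=24.
Attach a heptagonal pyramid (V=8, E=14, F=8) along a 3-gon: merge 3 vertices and 3 edges, delete both glued faces → V=27, E=55, F=30.
Check: V − E + F = 27 − 55 + 30 = 2.

27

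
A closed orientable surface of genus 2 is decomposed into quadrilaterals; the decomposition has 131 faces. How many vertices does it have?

129

χ = 2 − 2·2 = -2, and every face is a square so 4F = 2E.
E = 4·131/2 = 262. Then V = -2 + E − F = -2 + 262 − 131 = 129.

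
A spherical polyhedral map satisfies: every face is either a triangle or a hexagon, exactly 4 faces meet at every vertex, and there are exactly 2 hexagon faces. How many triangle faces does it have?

Let x be the number of triangles; then F = 2 + x.
Edge–face incidences: 2E = 6·2 + 3·x = 12 + 3x.
Every vertex has degree 4, so 4V = 2E.
Euler: V − E + F = 2 ⇒ (2E)/4 − E + (2 + x) = 2.
Multiply by 8: 2·(2E) − 4·(2E) + 8·(2 + x) = 16, i.e. 16 + 8x − 2·(12 + 3x) = 16.
Collecting terms: 2x − 8 = 16, so 2x = 24, so x = 12.
Then 2E = 12 + 3·12 = 48, so E = 24, V = 2E/4 = 12, F = 2 + 12 = 14.

12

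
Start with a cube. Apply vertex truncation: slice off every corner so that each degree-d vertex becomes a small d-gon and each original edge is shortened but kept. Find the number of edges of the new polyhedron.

36

The base solid has V = 8, E = 12, F = 6.
Truncation replaces each original edge-end by a new vertex, so V′ = 2E = 24.
Each original edge survives, and each old vertex of degree d contributes d new edges; summing degrees gives Σd = 2E, so E′ = E + 2E = 3E = 36.
Each original face survives and each original vertex becomes one new face: F′ = F + V = 14.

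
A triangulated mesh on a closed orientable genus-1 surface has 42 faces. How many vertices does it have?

χ = 2 − 2·1 = 0, and every face is a triangle so 3F = 2E.
E = 3·42/2 = 63. Then V = 0 + E − F = 0 + 63 − 42 = 21.

21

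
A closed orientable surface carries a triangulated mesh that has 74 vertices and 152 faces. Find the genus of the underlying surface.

Every face is a triangle, so 2E = 3·152 = 456, giving E = 228.
χ = V − E + F = 74 − 228 + 152 = -2.
For a closed orientable surface χ = 2 − 2g, so g = (2 − (-2))/2 = 2.

2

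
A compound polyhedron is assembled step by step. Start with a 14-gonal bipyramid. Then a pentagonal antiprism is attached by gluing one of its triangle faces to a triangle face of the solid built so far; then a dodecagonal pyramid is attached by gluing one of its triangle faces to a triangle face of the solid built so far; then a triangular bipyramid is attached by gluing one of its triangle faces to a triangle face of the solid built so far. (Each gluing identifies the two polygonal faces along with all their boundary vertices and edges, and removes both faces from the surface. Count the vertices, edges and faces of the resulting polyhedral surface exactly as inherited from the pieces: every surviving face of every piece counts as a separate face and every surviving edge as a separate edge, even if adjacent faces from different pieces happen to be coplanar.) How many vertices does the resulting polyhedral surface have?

A 14-gonal bipyramid: V=16, E=42, F=28.
Attach a pentagonal antiprism (V=10, E=20, F=12) along a 3-gon: merge 3 vertices and 3 edges, delete both glued faces → V=23, E=59, F=38.
Attach a dodecagonal pyramid (V=13, E=24, F=13) along a 3-gon: merge 3 vertices and 3 edges, delete both glued faces → V=33, E=80, F=49.
Attach a triangular bipyramid (V=5, E=9, F=6) along a 3-gon: merge 3 vertices and 3 edges, delete both glued faces → V=35, E=86, F=53.
Check: V − E + F = 35 − 86 + 53 = 2.

35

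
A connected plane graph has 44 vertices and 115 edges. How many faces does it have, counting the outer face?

73

Euler's formula for a connected plane graph: V − E + F = 2, so F = 2 − 44 + 115 = 73.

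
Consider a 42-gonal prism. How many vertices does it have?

84

A prism on an n-gon has two n-gon bases and n rectangular sides: V = 2·42 = 84, E = 3·42 = 126, F = 42 + 2 = 44.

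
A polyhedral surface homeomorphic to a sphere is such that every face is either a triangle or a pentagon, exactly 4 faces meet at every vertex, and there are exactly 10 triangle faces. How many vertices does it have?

Let x be the number of pentagons; then F = 10 + x.
Edge–face incidences: 2E = 3·10 + 5·x = 30 + 5x.
Every vertex has degree 4, so 4V = 2E.
Euler: V − E + F = 2 ⇒ (2E)/4 − E + (10 + x) = 2.
Multiply by 8: 2·(2E) − 4·(2E) + 8·(10 + x) = 16, i.e. 80 + 8x − 2·(30 + 5x) = 16.
Collecting terms: −2x + 20 = 16, so −2x = −4, so x = 2.
Then 2E = 30 + 5·2 = 40, so E = 20, V = 2E/4 = 10, F = 10 + 2 = 12.

10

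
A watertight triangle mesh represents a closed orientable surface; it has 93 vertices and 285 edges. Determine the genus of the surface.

2

Every face is a triangle and each edge borders two faces, so 3F = 2·285, giving F = 190.
χ = V − E + F = 93 − 285 + 190 = -2.
For a closed orientable surface χ = 2 − 2g, so g = (2 − (-2))/2 = 2.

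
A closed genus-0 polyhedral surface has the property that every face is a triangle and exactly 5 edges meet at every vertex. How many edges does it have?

30

Each face has 3 edges and each edge borders two faces, so 2E = 3F.
Each vertex has degree 5, so 5V = 2E and hence V = 3F/5.
Euler: V − E + F = 2 ⇒ (3F/5) − (3F/2) + F = 2.
Multiply by 10: (6 − 15 + 10)F = 20, i.e. 1F = 20.
So F = 20, E = 3·20/2 = 30, V = 3·20/5 = 12.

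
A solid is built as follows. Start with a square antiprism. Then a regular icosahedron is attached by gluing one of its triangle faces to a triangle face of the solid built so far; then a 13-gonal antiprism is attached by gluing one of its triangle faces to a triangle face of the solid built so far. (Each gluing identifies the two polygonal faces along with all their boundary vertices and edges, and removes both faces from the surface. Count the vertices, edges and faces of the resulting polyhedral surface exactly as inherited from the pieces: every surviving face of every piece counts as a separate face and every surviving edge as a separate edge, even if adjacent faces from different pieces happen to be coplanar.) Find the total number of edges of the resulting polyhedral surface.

A square antiprism: V=8, E=16, F=10.
Attach a regular icosahedron (V=12, E=30, F=20) along a 3-gon: merge 3 vertices and 3 edges, delete both glued faces → V=17, E=43, F=28.
Attach a 13-gonal antiprism (V=26, E=52, F=28) along a 3-gon: merge 3 vertices and 3 edges, delete both glued faces → V=40, E=92, F=54.
Check: V − E + F = 40 − 92 + 54 = 2.

92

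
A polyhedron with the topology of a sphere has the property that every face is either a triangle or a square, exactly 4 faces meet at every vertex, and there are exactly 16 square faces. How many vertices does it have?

22

Let x be the number of triangles; then F = 16 + x.
Edge–face incidences: 2E = 4·16 + 3·x = 64 + 3x.
Every vertex has degree 4, so 4V = 2E.
Euler: V − E + F = 2 ⇒ (2E)/4 − E + (16 + x) = 2.
Multiply by 8: 2·(2E) − 4·(2E) + 8·(16 + x) = 16, i.e. 128 + 8x − 2·(64 + 3x) = 16.
Collecting terms: 2x = 16, so x = 8.
Then 2E = 64 + 3·8 = 88, so E = 44, V = 2E/4 = 22, F = 16 + 8 = 24.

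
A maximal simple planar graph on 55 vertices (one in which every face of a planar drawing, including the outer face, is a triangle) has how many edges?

In a plane triangulation 3F = 2E and V − E + F = 2, so E = 3V − 6 = 3·55 − 6 = 159.

159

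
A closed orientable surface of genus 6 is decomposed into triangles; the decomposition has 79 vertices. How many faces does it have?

χ = 2 − 2·6 = -10, and every face is a triangle so 3F = 2E.
V − E + F = -10 with E = 3F/2 gives 79 − (3/2 − 1)·F = -10, so F = 178 and E = 267.

178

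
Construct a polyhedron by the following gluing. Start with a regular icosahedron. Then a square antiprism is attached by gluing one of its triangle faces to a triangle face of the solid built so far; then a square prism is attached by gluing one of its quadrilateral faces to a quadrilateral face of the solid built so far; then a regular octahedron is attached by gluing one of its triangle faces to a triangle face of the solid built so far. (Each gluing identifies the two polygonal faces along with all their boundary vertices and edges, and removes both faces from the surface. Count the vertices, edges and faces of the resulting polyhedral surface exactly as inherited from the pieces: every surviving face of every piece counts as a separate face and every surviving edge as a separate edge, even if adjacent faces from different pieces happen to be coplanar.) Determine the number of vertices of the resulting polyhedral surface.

24

A regular icosahedron: V=12, E=30, F=20.
Attach a square antiprism (V=8, E=16, F=10) along a 3-gon: merge 3 vertices and 3 edges, delete both glued faces → V=17, E=43, F=28.
Attach a square prism (V=8, E=12, F=6) along a 4-gon: merge 4 vertices and 4 edges, delete both glued faces → V=21, E=51, F=32.
Attach a regular octahedron (V=6, E=12, F=8) along a 3-gon: merge 3 vertices and 3 edges, delete both glued faces → V=24, E=60, F=38.
Check: V − E + F = 24 − 60 + 38 = 2.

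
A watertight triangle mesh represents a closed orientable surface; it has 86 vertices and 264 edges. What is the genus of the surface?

Every face is a triangle and each edge borders two faces, so 3F = 2·264, giving F = 176.
χ = V − E + F = 86 − 264 + 176 = -2.
For a closed orientable surface χ = 2 − 2g, so g = (2 − (-2))/2 = 2.

2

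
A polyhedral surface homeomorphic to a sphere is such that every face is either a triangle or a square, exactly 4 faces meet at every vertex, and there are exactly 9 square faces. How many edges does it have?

30

Let x be the number of triangles; then F = 9 + x.
Edge–face incidences: 2E = 4·9 + 3·x = 36 + 3x.
Every vertex has degree 4, so 4V = 2E.
Euler: V − E + F = 2 ⇒ (2E)/4 − E + (9 + x) = 2.
Multiply by 8: 2·(2E) − 4·(2E) + 8·(9 + x) = 16, i.e. 72 + 8x − 2·(36 + 3x) = 16.
Collecting terms: 2x = 16, so x = 8.
Then 2E = 36 + 3·8 = 60, so E = 30, V = 2E/4 = 15, F = 9 + 8 = 17.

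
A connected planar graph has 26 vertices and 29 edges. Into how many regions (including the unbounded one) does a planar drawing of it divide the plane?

5

Euler's formula for a connected plane graph: V − E + F = 2, so F = 2 − 26 + 29 = 5.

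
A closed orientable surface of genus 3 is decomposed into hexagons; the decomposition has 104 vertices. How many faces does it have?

χ = 2 − 2·3 = -4, and every face is a hexagon so 6F = 2E.
V − E + F = -4 with E = 6F/2 gives 104 − (6/2 − 1)·F = -4, so F = 54 and E = 162.

54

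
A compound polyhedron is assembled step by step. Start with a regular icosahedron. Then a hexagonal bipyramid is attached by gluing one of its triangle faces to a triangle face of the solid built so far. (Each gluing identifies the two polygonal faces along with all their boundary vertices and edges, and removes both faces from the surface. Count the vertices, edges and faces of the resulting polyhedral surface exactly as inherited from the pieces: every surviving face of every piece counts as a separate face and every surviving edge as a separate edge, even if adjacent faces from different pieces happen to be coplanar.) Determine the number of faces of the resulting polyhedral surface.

A regular icosahedron: V=12, E=30, F=20.
Attach a hexagonal bipyramid (V=8, E=18, F=12) along a 3-gon: merge 3 vertices and 3 edges, delete both glued faces → V=17, E=45, F=30.
Check: V − E + F = 17 − 45 + 30 = 2.

30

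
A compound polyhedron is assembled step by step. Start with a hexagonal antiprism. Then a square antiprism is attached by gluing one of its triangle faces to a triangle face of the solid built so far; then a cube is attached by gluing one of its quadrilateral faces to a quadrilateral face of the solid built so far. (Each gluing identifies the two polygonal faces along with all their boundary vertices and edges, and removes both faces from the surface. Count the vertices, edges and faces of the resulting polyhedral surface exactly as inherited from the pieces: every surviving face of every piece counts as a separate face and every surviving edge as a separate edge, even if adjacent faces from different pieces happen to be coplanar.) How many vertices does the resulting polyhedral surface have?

21

A hexagonal antiprism: V=12, E=24, F=14.
Attach a square antiprism (V=8, E=16, F=10) along a 3-gon: merge 3 vertices and 3 edges, delete both glued faces → V=17, E=37, F=22.
Attach a cube (V=8, E=12, F=6) along a 4-gon: merge 4 vertices and 4 edges, delete both glued faces → V=21, E=45, F=26.
Check: V − E + F = 21 − 45 + 26 = 2.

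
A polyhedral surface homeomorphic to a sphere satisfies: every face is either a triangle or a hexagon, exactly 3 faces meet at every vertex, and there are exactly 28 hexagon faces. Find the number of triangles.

Let x be the number of triangles; then F = 28 + x.
Edge–face incidences: 2E = 6·28 + 3·x = 168 + 3x.
Every vertex has degree 3, so 3V = 2E.
Euler: V − E + F = 2 ⇒ (2E)/3 − E + (28 + x) = 2.
Multiply by 6: 2·(2E) − 3·(2E) + 6·(28 + x) = 12, i.e. 168 + 6x − (168 + 3x) = 12.
Collecting terms: 3x = 12, so x = 4.
Then 2E = 168 + 3·4 = 180, so E = 90, V = 2E/3 = 60, F = 28 + 4 = 32.

4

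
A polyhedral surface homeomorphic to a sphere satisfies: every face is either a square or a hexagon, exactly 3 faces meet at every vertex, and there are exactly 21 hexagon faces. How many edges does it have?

Let x be the number of squares; then F = 21 + x.
Edge–face incidences: 2E = 6·21 + 4·x = 126 + 4x.
Every vertex has degree 3, so 3V = 2E.
Euler: V − E + F = 2 ⇒ (2E)/3 − E + (21 + x) = 2.
Multiply by 6: 2·(2E) − 3·(2E) + 6·(21 + x) = 12, i.e. 126 + 6x − (126 + 4x) = 12.
Collecting terms: 2x = 12, so x = 6.
Then 2E = 126 + 4·6 = 150, so E = 75, V = 2E/3 = 50, F = 21 + 6 = 27.

75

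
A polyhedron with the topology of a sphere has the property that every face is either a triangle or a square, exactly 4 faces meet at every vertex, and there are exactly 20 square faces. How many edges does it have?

52

Let x be the number of triangles; then F = 20 + x.
Edge–face incidences: 2E = 4·20 + 3·x = 80 + 3x.
Every vertex has degree 4, so 4V = 2E.
Euler: V − E + F = 2 ⇒ (2E)/4 − E + (20 + x) = 2.
Multiply by 8: 2·(2E) − 4·(2E) + 8·(20 + x) = 16, i.e. 160 + 8x − 2·(80 + 3x) = 16.
Collecting terms: 2x = 16, so x = 8.
Then 2E = 80 + 3·8 = 104, so E = 52, V = 2E/4 = 26, F = 20 + 8 = 28.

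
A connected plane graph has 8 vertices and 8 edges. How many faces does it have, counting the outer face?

2

Euler's formula for a connected plane graph: V − E + F = 2, so F = 2 − 8 + 8 = 2.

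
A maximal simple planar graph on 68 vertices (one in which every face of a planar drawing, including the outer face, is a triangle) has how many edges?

In a plane triangulation 3F = 2E and V − E + F = 2, so E = 3V − 6 = 3·68 − 6 = 198.

198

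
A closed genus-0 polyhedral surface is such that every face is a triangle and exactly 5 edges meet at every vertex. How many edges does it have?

30

Each face has 3 edges and each edge borders two faces, so 2E = 3F.
Each vertex has degree 5, so 5V = 2E and hence V = 3F/5.
Euler: V − E + F = 2 ⇒ (3F/5) − (3F/2) + F = 2.
Multiply by 10: (6 − 15 + 10)F = 20, i.e. 1F = 20.
So F = 20, E = 3·20/2 = 30, V = 3·20/5 = 12.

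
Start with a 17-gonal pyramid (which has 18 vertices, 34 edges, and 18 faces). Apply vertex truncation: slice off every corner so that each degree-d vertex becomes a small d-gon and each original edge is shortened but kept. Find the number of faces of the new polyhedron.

36

Truncation replaces each original edge-end by a new vertex, so V′ = 2E = 68.
Each original edge survives, and each old vertex of degree d contributes d new edges; summing degrees gives Σd = 2E, so E′ = E + 2E = 3E = 102.
Each original face survives and each original vertex becomes one new face: F′ = F + V = 36.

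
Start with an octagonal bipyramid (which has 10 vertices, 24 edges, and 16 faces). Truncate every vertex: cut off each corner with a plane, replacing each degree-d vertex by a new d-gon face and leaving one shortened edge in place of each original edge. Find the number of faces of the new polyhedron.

26

Truncation replaces each original edge-end by a new vertex, so V′ = 2E = 48.
Each original edge survives, and each old vertex of degree d contributes d new edges; summing degrees gives Σd = 2E, so E′ = E + 2E = 3E = 72.
Each original face survives and each original vertex becomes one new face: F′ = F + V = 26.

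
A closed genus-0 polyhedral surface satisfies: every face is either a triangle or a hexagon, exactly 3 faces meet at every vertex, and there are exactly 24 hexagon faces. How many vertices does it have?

52

Let x be the number of triangles; then F = 24 + x.
Edge–face incidences: 2E = 6·24 + 3·x = 144 + 3x.
Every vertex has degree 3, so 3V = 2E.
Euler: V − E + F = 2 ⇒ (2E)/3 − E + (24 + x) = 2.
Multiply by 6: 2·(2E) − 3·(2E) + 6·(24 + x) = 12, i.e. 144 + 6x − (144 + 3x) = 12.
Collecting terms: 3x = 12, so x = 4.
Then 2E = 144 + 3·4 = 156, so E = 78, V = 2E/3 = 52, F = 24 + 4 = 28.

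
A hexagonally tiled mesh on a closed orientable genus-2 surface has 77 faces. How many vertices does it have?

χ = 2 − 2·2 = -2, and every face is a hexagon so 6F = 2E.
E = 6·77/2 = 231. Then V = -2 + E − F = -2 + 231 − 77 = 152.

152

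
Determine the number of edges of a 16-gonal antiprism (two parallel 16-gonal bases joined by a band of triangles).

64

An antiprism on an n-gon has two n-gon caps and 2n triangles: V = 2·16 = 32, E = 4·16 = 64, F = 2·16 + 2 = 34.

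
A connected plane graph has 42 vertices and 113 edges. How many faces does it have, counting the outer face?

Euler's formula for a connected plane graph: V − E + F = 2, so F = 2 − 42 + 113 = 73.

73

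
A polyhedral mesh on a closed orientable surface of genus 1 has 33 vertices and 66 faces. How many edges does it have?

For a closed orientable surface of genus 1, χ = 2 − 2·1 = 0.
E = V + F − (0) = 33 + 66 − (0) = 99.

99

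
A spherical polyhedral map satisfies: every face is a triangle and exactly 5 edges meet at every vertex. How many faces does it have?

20

Each face has 3 edges and each edge borders two faces, so 2E = 3F.
Each vertex has degree 5, so 5V = 2E and hence V = 3F/5.
Euler: V − E + F = 2 ⇒ (3F/5) − (3F/2) + F = 2.
Multiply by 10: (6 − 15 + 10)F = 20, i.e. 1F = 20.
So F = 20, E = 3·20/2 = 30, V = 3·20/5 = 12.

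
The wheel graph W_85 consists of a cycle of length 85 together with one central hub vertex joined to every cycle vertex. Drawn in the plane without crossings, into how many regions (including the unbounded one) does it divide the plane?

W_85 has V = 85 + 1 = 86 vertices and E = 2·85 = 170 edges.
By Euler's formula F = 2 − V + E = 2 − 86 + 170 = 86.

86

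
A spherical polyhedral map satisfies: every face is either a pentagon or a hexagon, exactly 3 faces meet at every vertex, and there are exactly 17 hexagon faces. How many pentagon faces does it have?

12

Let x be the number of pentagons; then F = 17 + x.
Edge–face incidences: 2E = 6·17 + 5·x = 102 + 5x.
Every vertex has degree 3, so 3V = 2E.
Euler: V − E + F = 2 ⇒ (2E)/3 − E + (17 + x) = 2.
Multiply by 6: 2·(2E) − 3·(2E) + 6·(17 + x) = 12, i.e. 102 + 6x − (102 + 5x) = 12.
Collecting terms: x = 12.
Then 2E = 102 + 5·12 = 162, so E = 81, V = 2E/3 = 54, F = 17 + 12 = 29.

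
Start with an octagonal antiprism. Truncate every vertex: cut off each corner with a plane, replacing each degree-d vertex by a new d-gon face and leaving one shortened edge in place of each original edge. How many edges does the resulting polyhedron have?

96

The base solid has V = 16, E = 32, F = 18.
Truncation replaces each original edge-end by a new vertex, so V′ = 2E = 64.
Each original edge survives, and each old vertex of degree d contributes d new edges; summing degrees gives Σd = 2E, so E′ = E + 2E = 3E = 96.
Each original face survives and each original vertex becomes one new face: F′ = F + V = 34.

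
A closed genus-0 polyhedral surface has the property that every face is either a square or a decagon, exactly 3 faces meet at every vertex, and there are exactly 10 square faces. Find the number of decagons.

2

Let x be the number of decagons; then F = 10 + x.
Edge–face incidences: 2E = 4·10 + 10·x = 40 + 10x.
Every vertex has degree 3, so 3V = 2E.
Euler: V − E + F = 2 ⇒ (2E)/3 − E + (10 + x) = 2.
Multiply by 6: 2·(2E) − 3·(2E) + 6·(10 + x) = 12, i.e. 60 + 6x − (40 + 10x) = 12.
Collecting terms: −4x + 20 = 12, so −4x = −8, so x = 2.
Then 2E = 40 + 10·2 = 60, so E = 30, V = 2E/3 = 20, F = 10 + 2 = 12.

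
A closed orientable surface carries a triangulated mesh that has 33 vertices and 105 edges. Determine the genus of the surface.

2

Every face is a triangle and each edge borders two faces, so 3F = 2·105, giving F = 70.
χ = V − E + F = 33 − 105 + 70 = -2.
For a closed orientable surface χ = 2 − 2g, so g = (2 − (-2))/2 = 2.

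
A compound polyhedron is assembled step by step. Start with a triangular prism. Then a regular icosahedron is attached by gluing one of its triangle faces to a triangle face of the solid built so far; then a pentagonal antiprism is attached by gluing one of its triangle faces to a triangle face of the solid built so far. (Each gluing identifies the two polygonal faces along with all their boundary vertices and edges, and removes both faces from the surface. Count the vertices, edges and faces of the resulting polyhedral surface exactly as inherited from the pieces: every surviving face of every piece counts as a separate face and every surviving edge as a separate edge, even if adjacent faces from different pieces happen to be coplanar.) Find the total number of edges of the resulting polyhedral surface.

A triangular prism: V=6, E=9, F=5.
Attach a regular icosahedron (V=12, E=30, F=20) along a 3-gon: merge 3 vertices and 3 edges, delete both glued faces → V=15, E=36, F=23.
Attach a pentagonal antiprism (V=10, E=20, F=12) along a 3-gon: merge 3 vertices and 3 edges, delete both glued faces → V=22, E=53, F=33.
Check: V − E + F = 22 − 53 + 33 = 2.

53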